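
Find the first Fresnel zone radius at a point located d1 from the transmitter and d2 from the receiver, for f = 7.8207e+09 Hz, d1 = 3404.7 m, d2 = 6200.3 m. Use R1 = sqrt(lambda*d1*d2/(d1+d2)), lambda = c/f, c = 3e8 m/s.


lambda = c / f = 3.0000e+08 / 7.8207e+09 = 0.03835974 m
R1 = sqrt(0.03835974 * 3404.7 * 6200.3 / (3404.7 + 6200.3)) = 9.182 m

9.182 m


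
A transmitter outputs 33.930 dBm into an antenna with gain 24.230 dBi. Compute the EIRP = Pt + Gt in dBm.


EIRP = Pt + Gt = 33.930 + 24.230 = 58.16 dBm

58.16 dBm


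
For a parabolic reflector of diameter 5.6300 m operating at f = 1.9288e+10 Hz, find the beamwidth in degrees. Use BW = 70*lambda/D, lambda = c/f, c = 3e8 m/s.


lambda = c / f = 3.0000e+08 / 1.9288e+10 = 0.01555371 m
BW = 70 * 0.01555371 / 5.6300 = 0.1934 deg

0.1934 deg


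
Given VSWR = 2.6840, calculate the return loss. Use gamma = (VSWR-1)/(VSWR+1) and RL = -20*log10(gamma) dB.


gamma = (2.6840 - 1) / (2.6840 + 1) = 0.4571118
RL = -20 * log10(0.4571118) = 6.800 dB

6.800 dB


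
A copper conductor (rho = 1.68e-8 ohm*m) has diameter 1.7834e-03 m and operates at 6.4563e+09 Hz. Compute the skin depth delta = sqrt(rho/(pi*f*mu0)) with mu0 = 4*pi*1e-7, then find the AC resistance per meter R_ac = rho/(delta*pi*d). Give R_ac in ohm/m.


delta = sqrt(1.68e-8 / (pi * 6.4563e+09 * 4*pi*1e-7)) = 8.118633e-07 m
R_ac = 1.68e-8 / (8.118633e-07 * pi * 1.7834e-03) = 3.693 ohm/m

3.693 ohm/m


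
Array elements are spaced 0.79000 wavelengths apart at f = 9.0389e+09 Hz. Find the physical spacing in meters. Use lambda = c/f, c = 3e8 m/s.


lambda = c / f = 3.0000e+08 / 9.0389e+09 = 0.03318988 m
d = 0.79000 * 0.03318988 = 0.02622 m

0.02622 m


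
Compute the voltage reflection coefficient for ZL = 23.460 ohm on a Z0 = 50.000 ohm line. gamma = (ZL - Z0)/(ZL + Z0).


gamma = (23.460 - 50.000) / (23.460 + 50.000) = -0.3613

-0.3613


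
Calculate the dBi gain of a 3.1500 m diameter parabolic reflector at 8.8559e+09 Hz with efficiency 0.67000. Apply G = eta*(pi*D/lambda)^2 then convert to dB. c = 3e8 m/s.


lambda = c / f = 3.0000e+08 / 8.8559e+09 = 0.03387572 m
G_linear = 0.67000 * (pi * 3.1500 / 0.03387572)^2 = 57176.63
G_dBi = 10 * log10(57176.63) = 47.57 dBi

47.57 dBi


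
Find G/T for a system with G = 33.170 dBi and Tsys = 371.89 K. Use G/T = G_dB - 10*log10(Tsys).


G/T = 33.170 - 10*log10(371.89) = 33.170 - 25.70415 = 7.466 dB/K

7.466 dB/K


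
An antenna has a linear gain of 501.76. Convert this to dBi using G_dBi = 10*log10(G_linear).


G_dBi = 10 * log10(501.76) = 27.00 dBi

27.00 dBi


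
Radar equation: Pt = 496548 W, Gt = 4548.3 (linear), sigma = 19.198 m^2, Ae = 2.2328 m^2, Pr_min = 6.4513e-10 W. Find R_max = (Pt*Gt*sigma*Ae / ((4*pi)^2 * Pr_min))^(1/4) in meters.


R^4 = 496548*4548.3*19.198*2.2328 / ((4*pi)^2 * 6.4513e-10) = 9.502747e+17
R_max = 9.502747e+17^0.25 = 31222 m

31222 m


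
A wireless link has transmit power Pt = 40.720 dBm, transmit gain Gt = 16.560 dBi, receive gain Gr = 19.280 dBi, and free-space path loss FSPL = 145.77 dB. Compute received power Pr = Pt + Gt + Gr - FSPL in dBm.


Pr = 40.720 + 16.560 + 19.280 - 145.77 = -69.21 dBm

-69.21 dBm


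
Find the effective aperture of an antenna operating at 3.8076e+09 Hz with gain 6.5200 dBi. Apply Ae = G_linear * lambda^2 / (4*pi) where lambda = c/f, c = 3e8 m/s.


lambda = c / f = 3.0000e+08 / 3.8076e+09 = 0.07878979 m
G_linear = 10^(6.5200/10) = 4.487454
Ae = G_linear * lambda^2 / (4*pi) = 4.487454 * 0.07878979^2 / (4*pi) = 2.217e-03 m^2

2.217e-03 m^2


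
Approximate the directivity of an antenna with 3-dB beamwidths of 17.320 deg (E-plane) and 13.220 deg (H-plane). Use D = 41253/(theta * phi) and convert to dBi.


D_linear = 41253 / (17.320 * 13.220) = 180.1674
D_dBi = 10 * log10(180.1674) = 22.56 dBi

22.56 dBi


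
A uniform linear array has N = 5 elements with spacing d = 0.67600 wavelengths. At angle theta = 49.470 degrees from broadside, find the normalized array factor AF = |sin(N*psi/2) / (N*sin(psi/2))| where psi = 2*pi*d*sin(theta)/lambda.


psi = 2*pi*0.67600*sin(49.470 deg) = 3.228329 rad
AF = |sin(5*3.228329/2) / (5*sin(3.228329/2))| = 0.1955

0.1955


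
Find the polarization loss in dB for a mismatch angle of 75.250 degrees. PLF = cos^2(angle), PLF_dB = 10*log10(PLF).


PLF_linear = cos^2(75.250 deg) = 0.06482215
PLF_dB = 10 * log10(0.06482215) = -11.88 dB

-11.88 dB


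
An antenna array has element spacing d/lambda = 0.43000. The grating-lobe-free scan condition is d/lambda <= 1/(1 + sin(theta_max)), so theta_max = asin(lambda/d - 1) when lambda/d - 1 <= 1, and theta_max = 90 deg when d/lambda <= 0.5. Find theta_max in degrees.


lambda/d - 1 = 1/0.43000 - 1 = 1.325581 >= 1
d/lambda <= 0.5, so the array can scan to endfire without grating lobes: theta_max = 90 deg

90 deg


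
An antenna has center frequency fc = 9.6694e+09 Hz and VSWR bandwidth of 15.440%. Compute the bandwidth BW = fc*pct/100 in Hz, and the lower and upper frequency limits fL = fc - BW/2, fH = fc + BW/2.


BW = 9.6694e+09 * 15.440/100 = 1.492955e+09 Hz
fL = 9.6694e+09 - 1.492955e+09/2 = 8.923e+09 Hz
fH = 9.6694e+09 + 1.492955e+09/2 = 1.042e+10 Hz

BW=1.493e+09 Hz, fL=8.923e+09 Hz, fH=1.042e+10 Hz


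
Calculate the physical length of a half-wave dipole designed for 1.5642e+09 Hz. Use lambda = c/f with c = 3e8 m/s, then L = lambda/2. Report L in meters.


lambda = c / f = 3.0000e+08 / 1.5642e+09 = 0.1917913 m
L = lambda / 2 = 0.1917913 / 2 = 0.09590 m

0.09590 m


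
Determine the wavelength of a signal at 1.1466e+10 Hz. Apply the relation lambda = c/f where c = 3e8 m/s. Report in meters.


lambda = c / f = 3.0000e+08 / 1.1466e+10 = 0.02616 m

0.02616 m


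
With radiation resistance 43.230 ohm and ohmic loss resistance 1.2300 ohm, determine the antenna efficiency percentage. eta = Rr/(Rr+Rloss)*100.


eta = 43.230 / (43.230 + 1.2300) * 100 = 97.23%

97.23%


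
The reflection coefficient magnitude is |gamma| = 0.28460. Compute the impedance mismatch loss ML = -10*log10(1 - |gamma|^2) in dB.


ML = -10 * log10(1 - 0.28460^2) = -10 * log10(0.91900284) = 0.3668 dB

0.3668 dB


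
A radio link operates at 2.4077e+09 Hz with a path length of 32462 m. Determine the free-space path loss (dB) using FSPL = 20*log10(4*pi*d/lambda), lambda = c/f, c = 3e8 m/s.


lambda = c / f = 3.0000e+08 / 2.4077e+09 = 0.1246002 m
FSPL = 20 * log10(4*pi*32462/0.1246002) = 130.3 dB

130.3 dB


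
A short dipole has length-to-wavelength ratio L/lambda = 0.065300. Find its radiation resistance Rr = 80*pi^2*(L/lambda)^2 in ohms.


Rr = 80 * pi^2 * (0.065300)^2 = 80 * 9.869604 * 4.264090e-03 = 3.367 ohm

3.367 ohm


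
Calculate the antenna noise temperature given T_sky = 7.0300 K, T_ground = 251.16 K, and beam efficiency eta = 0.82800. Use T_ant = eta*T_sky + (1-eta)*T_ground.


T_ant = 0.82800 * 7.0300 + (1 - 0.82800) * 251.16 = 49.02 K

49.02 K


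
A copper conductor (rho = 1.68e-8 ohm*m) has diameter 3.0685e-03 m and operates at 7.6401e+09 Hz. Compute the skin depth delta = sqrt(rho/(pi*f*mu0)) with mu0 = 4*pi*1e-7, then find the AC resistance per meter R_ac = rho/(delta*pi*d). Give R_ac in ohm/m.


delta = sqrt(1.68e-8 / (pi * 7.6401e+09 * 4*pi*1e-7)) = 7.463203e-07 m
R_ac = 1.68e-8 / (7.463203e-07 * pi * 3.0685e-03) = 2.335 ohm/m

2.335 ohm/m


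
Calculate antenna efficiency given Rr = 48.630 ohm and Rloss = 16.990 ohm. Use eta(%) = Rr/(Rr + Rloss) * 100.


eta = 48.630 / (48.630 + 16.990) * 100 = 74.11%

74.11%


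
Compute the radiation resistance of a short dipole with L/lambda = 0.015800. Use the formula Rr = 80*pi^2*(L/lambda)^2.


Rr = 80 * pi^2 * (0.015800)^2 = 80 * 9.869604 * 2.496400e-04 = 0.1971 ohm

0.1971 ohm


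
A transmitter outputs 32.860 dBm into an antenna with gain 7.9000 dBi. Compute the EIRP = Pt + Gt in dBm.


EIRP = Pt + Gt = 32.860 + 7.9000 = 40.76 dBm

40.76 dBm


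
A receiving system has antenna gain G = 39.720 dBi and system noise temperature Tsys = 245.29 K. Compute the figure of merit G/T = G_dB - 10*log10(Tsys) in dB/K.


G/T = 39.720 - 10*log10(245.29) = 39.720 - 23.89680 = 15.82 dB/K

15.82 dB/K


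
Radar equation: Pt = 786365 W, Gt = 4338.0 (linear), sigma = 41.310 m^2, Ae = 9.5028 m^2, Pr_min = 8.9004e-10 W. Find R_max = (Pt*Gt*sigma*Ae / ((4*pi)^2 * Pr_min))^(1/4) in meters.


R^4 = 786365*4338.0*41.310*9.5028 / ((4*pi)^2 * 8.9004e-10) = 9.527770e+18
R_max = 9.527770e+18^0.25 = 55558 m

55558 m


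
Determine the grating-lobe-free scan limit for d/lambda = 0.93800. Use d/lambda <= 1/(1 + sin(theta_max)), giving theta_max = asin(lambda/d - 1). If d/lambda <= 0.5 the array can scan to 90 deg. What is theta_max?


lambda/d - 1 = 1/0.93800 - 1 = 0.06609808
theta_max = asin(0.06609808) = 3.790 deg

3.790 deg


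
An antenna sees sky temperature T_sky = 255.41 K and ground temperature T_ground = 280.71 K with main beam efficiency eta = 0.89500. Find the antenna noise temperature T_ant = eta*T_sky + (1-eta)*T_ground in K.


T_ant = 0.89500 * 255.41 + (1 - 0.89500) * 280.71 = 258.1 K

258.1 K


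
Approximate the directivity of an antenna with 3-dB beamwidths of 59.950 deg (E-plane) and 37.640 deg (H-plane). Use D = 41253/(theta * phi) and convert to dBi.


D_linear = 41253 / (59.950 * 37.640) = 18.28171
D_dBi = 10 * log10(18.28171) = 12.62 dBi

12.62 dBi


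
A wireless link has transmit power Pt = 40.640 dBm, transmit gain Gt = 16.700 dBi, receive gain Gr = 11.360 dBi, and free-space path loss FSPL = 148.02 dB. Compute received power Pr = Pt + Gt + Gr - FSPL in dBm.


Pr = 40.640 + 16.700 + 11.360 - 148.02 = -79.32 dBm

-79.32 dBm


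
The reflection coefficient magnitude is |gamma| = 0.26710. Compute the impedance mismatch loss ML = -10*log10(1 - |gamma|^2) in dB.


ML = -10 * log10(1 - 0.26710^2) = -10 * log10(0.92865759) = 0.3214 dB

0.3214 dB


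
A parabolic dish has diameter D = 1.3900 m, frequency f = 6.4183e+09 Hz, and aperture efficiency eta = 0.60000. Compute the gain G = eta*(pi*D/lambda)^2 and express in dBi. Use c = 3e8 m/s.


lambda = c / f = 3.0000e+08 / 6.4183e+09 = 0.04674135 m
G_linear = 0.60000 * (pi * 1.3900 / 0.04674135)^2 = 5236.946
G_dBi = 10 * log10(5236.946) = 37.19 dBi

37.19 dBi


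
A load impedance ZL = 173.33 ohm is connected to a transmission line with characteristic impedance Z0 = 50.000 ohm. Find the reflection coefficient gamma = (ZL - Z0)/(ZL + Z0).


gamma = (173.33 - 50.000) / (173.33 + 50.000) = 0.5522

0.5522


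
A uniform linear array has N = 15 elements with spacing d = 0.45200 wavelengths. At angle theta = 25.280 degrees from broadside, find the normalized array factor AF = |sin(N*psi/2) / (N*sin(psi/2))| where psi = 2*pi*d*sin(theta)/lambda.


psi = 2*pi*0.45200*sin(25.280 deg) = 1.212800 rad
AF = |sin(15*1.212800/2) / (15*sin(1.212800/2))| = 0.03777

0.03777


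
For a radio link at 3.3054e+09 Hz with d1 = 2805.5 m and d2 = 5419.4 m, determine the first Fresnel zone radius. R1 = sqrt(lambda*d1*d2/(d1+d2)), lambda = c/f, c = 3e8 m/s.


lambda = c / f = 3.0000e+08 / 3.3054e+09 = 0.09076057 m
R1 = sqrt(0.09076057 * 2805.5 * 5419.4 / (2805.5 + 5419.4)) = 12.95 m

12.95 m


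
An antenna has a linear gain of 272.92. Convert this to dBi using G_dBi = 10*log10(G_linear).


G_dBi = 10 * log10(272.92) = 24.36 dBi

24.36 dBi


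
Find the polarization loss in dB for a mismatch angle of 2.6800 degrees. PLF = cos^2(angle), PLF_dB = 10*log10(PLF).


PLF_linear = cos^2(2.6800 deg) = 0.9978137
PLF_dB = 10 * log10(0.9978137) = -9.505e-03 dB

-9.505e-03 dB


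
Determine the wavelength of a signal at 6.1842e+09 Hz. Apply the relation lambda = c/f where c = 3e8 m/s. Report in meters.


lambda = c / f = 3.0000e+08 / 6.1842e+09 = 0.04851 m

0.04851 m


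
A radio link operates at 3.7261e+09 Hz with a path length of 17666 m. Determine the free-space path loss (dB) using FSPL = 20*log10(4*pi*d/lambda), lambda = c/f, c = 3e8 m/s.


lambda = c / f = 3.0000e+08 / 3.7261e+09 = 0.08051314 m
FSPL = 20 * log10(4*pi*17666/0.08051314) = 128.8 dB

128.8 dB


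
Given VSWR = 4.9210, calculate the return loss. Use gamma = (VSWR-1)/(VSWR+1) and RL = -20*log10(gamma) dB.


gamma = (4.9210 - 1) / (4.9210 + 1) = 0.6622192
RL = -20 * log10(0.6622192) = 3.580 dB

3.580 dB


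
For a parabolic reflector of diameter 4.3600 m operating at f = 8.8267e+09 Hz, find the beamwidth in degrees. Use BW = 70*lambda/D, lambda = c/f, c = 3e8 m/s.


lambda = c / f = 3.0000e+08 / 8.8267e+09 = 0.03398779 m
BW = 70 * 0.03398779 / 4.3600 = 0.5457 deg

0.5457 deg


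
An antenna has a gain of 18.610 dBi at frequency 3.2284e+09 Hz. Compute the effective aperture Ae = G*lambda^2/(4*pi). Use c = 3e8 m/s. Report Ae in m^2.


lambda = c / f = 3.0000e+08 / 3.2284e+09 = 0.09292529 m
G_linear = 10^(18.610/10) = 72.61060
Ae = G_linear * lambda^2 / (4*pi) = 72.61060 * 0.09292529^2 / (4*pi) = 0.04990 m^2

0.04990 m^2


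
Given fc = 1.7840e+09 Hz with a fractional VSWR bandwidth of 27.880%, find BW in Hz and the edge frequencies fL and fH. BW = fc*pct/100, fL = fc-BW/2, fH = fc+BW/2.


BW = 1.7840e+09 * 27.880/100 = 4.973792e+08 Hz
fL = 1.7840e+09 - 4.973792e+08/2 = 1.535e+09 Hz
fH = 1.7840e+09 + 4.973792e+08/2 = 2.033e+09 Hz

BW=4.974e+08 Hz, fL=1.535e+09 Hz, fH=2.033e+09 Hz


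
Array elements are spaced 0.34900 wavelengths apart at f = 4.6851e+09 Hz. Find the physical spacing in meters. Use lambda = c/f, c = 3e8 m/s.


lambda = c / f = 3.0000e+08 / 4.6851e+09 = 0.06403278 m
d = 0.34900 * 0.06403278 = 0.02235 m

0.02235 m


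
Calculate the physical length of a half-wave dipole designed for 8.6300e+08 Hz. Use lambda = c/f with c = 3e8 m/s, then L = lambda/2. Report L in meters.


lambda = c / f = 3.0000e+08 / 8.6300e+08 = 0.3476246 m
L = lambda / 2 = 0.3476246 / 2 = 0.1738 m

0.1738 m


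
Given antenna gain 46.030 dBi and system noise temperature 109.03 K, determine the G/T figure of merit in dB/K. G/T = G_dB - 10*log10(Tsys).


G/T = 46.030 - 10*log10(109.03) = 46.030 - 20.37546 = 25.65 dB/K

25.65 dB/K


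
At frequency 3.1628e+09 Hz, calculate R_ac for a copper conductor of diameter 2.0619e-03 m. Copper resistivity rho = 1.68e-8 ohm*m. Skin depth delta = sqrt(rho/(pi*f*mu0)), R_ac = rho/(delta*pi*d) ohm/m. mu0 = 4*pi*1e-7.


delta = sqrt(1.68e-8 / (pi * 3.1628e+09 * 4*pi*1e-7)) = 1.159949e-06 m
R_ac = 1.68e-8 / (1.159949e-06 * pi * 2.0619e-03) = 2.236 ohm/m

2.236 ohm/m


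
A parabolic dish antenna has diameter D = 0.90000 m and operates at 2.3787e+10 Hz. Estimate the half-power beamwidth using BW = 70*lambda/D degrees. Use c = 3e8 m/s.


lambda = c / f = 3.0000e+08 / 2.3787e+10 = 0.01261193 m
BW = 70 * 0.01261193 / 0.90000 = 0.9809 deg

0.9809 deg


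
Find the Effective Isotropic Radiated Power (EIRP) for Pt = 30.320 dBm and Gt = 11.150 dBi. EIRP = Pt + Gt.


EIRP = Pt + Gt = 30.320 + 11.150 = 41.47 dBm

41.47 dBm


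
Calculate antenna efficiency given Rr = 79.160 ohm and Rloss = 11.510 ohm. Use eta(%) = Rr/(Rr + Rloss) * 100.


eta = 79.160 / (79.160 + 11.510) * 100 = 87.31%

87.31%


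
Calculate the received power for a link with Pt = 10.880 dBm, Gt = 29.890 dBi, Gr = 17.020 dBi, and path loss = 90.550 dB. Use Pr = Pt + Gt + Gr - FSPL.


Pr = 10.880 + 29.890 + 17.020 - 90.550 = -32.76 dBm

-32.76 dBm


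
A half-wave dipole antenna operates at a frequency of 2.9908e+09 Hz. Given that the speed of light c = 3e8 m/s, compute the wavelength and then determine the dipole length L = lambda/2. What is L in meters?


lambda = c / f = 3.0000e+08 / 2.9908e+09 = 0.1003076 m
L = lambda / 2 = 0.1003076 / 2 = 0.05015 m

0.05015 m


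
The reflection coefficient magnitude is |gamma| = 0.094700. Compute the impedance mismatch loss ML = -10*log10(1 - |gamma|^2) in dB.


ML = -10 * log10(1 - 0.094700^2) = -10 * log10(0.99103191) = 0.03912 dB

0.03912 dB


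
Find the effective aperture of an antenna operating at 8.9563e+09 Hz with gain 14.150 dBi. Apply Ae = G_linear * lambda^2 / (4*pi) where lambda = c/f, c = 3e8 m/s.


lambda = c / f = 3.0000e+08 / 8.9563e+09 = 0.03349597 m
G_linear = 10^(14.150/10) = 26.00160
Ae = G_linear * lambda^2 / (4*pi) = 26.00160 * 0.03349597^2 / (4*pi) = 2.322e-03 m^2

2.322e-03 m^2


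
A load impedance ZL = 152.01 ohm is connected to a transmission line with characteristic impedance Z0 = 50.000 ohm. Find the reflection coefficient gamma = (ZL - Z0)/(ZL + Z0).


gamma = (152.01 - 50.000) / (152.01 + 50.000) = 0.5050

0.5050


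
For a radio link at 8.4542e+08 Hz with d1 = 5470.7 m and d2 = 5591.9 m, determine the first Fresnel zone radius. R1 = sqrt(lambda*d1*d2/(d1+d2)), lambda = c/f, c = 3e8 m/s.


lambda = c / f = 3.0000e+08 / 8.4542e+08 = 0.3548532 m
R1 = sqrt(0.3548532 * 5470.7 * 5591.9 / (5470.7 + 5591.9)) = 31.33 m

31.33 m


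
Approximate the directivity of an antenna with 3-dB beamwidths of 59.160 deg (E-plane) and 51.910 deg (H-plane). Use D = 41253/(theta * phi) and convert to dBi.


D_linear = 41253 / (59.160 * 51.910) = 13.43310
D_dBi = 10 * log10(13.43310) = 11.28 dBi

11.28 dBi


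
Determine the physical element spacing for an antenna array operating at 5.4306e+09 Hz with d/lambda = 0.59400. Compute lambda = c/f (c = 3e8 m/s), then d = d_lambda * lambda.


lambda = c / f = 3.0000e+08 / 5.4306e+09 = 0.05524251 m
d = 0.59400 * 0.05524251 = 0.03281 m

0.03281 m


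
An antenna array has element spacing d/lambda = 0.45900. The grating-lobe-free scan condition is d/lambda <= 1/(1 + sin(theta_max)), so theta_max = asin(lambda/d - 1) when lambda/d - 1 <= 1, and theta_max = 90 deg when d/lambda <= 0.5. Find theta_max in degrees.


lambda/d - 1 = 1/0.45900 - 1 = 1.178649 >= 1
d/lambda <= 0.5, so the array can scan to endfire without grating lobes: theta_max = 90 deg

90 deg


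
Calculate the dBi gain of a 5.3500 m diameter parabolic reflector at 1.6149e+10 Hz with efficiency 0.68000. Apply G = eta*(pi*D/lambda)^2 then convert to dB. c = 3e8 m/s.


lambda = c / f = 3.0000e+08 / 1.6149e+10 = 0.01857700 m
G_linear = 0.68000 * (pi * 5.3500 / 0.01857700)^2 = 556628.0
G_dBi = 10 * log10(556628.0) = 57.46 dBi

57.46 dBi


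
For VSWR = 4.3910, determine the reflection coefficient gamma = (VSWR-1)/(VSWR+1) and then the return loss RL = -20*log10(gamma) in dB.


gamma = (4.3910 - 1) / (4.3910 + 1) = 0.6290113
RL = -20 * log10(0.6290113) = 4.027 dB

4.027 dB


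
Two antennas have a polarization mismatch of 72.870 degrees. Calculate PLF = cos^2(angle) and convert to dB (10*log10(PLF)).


PLF_linear = cos^2(72.870 deg) = 0.08675425
PLF_dB = 10 * log10(0.08675425) = -10.62 dB

-10.62 dB


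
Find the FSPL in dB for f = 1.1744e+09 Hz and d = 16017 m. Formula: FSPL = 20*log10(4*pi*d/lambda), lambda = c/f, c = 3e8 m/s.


lambda = c / f = 3.0000e+08 / 1.1744e+09 = 0.2554496 m
FSPL = 20 * log10(4*pi*16017/0.2554496) = 117.9 dB

117.9 dB


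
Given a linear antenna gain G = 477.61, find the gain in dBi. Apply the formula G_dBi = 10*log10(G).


G_dBi = 10 * log10(477.61) = 26.79 dBi

26.79 dBi


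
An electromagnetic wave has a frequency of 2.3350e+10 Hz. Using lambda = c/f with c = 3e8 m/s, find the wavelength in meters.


lambda = c / f = 3.0000e+08 / 2.3350e+10 = 0.01285 m

0.01285 m


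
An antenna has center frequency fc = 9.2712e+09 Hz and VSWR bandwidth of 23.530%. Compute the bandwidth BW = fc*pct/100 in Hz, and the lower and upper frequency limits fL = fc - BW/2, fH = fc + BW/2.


BW = 9.2712e+09 * 23.530/100 = 2.181513e+09 Hz
fL = 9.2712e+09 - 2.181513e+09/2 = 8.180e+09 Hz
fH = 9.2712e+09 + 2.181513e+09/2 = 1.036e+10 Hz

BW=2.182e+09 Hz, fL=8.180e+09 Hz, fH=1.036e+10 Hz


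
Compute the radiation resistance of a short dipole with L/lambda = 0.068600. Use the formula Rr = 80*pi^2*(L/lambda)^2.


Rr = 80 * pi^2 * (0.068600)^2 = 80 * 9.869604 * 4.705960e-03 = 3.716 ohm

3.716 ohm


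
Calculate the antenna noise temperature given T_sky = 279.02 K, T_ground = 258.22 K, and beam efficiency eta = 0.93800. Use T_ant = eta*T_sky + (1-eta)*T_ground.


T_ant = 0.93800 * 279.02 + (1 - 0.93800) * 258.22 = 277.7 K

277.7 K


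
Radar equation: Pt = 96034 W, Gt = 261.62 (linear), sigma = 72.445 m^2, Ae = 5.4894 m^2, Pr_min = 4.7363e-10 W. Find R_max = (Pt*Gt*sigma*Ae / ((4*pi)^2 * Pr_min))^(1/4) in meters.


R^4 = 96034*261.62*72.445*5.4894 / ((4*pi)^2 * 4.7363e-10) = 1.335889e+17
R_max = 1.335889e+17^0.25 = 19118 m

19118 m


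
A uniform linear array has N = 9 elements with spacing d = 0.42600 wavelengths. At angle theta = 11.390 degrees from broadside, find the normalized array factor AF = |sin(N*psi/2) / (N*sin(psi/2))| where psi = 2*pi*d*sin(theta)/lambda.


psi = 2*pi*0.42600*sin(11.390 deg) = 0.5285990 rad
AF = |sin(9*0.5285990/2) / (9*sin(0.5285990/2))| = 0.2939

0.2939


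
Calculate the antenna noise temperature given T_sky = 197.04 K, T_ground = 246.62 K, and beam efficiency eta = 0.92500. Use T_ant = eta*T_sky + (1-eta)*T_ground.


T_ant = 0.92500 * 197.04 + (1 - 0.92500) * 246.62 = 200.8 K

200.8 K


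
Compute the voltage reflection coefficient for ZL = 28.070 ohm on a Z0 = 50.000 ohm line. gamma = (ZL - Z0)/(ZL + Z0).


gamma = (28.070 - 50.000) / (28.070 + 50.000) = -0.2809

-0.2809


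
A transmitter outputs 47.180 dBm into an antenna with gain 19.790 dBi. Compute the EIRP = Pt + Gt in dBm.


EIRP = Pt + Gt = 47.180 + 19.790 = 66.97 dBm

66.97 dBm


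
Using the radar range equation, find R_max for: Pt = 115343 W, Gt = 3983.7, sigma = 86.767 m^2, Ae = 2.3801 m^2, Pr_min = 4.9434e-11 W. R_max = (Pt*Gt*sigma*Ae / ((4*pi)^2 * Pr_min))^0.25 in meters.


R^4 = 115343*3983.7*86.767*2.3801 / ((4*pi)^2 * 4.9434e-11) = 1.215576e+19
R_max = 1.215576e+19^0.25 = 59047 m

59047 m


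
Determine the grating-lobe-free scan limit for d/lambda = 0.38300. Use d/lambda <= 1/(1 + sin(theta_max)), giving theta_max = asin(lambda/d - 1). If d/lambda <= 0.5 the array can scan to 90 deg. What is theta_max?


lambda/d - 1 = 1/0.38300 - 1 = 1.610966 >= 1
d/lambda <= 0.5, so the array can scan to endfire without grating lobes: theta_max = 90 deg

90 deg


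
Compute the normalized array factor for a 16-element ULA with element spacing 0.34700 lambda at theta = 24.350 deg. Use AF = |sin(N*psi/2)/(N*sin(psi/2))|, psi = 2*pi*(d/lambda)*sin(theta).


psi = 2*pi*0.34700*sin(24.350 deg) = 0.8989442 rad
AF = |sin(16*0.8989442/2) / (16*sin(0.8989442/2))| = 0.1134

0.1134


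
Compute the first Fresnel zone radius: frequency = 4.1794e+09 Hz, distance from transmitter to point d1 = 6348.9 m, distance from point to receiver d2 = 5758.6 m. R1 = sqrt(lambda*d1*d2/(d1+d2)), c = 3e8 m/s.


lambda = c / f = 3.0000e+08 / 4.1794e+09 = 0.07178064 m
R1 = sqrt(0.07178064 * 6348.9 * 5758.6 / (6348.9 + 5758.6)) = 14.72 m

14.72 m


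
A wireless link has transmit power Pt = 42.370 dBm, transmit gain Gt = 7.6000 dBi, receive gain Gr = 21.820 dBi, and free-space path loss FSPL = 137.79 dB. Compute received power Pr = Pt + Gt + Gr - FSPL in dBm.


Pr = 42.370 + 7.6000 + 21.820 - 137.79 = -66.00 dBm

-66.00 dBm


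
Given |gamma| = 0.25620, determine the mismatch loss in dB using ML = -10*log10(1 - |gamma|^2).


ML = -10 * log10(1 - 0.25620^2) = -10 * log10(0.93436156) = 0.2949 dB

0.2949 dB


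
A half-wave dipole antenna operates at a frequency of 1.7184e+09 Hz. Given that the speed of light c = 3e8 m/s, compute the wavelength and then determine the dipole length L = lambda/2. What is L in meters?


lambda = c / f = 3.0000e+08 / 1.7184e+09 = 0.1745810 m
L = lambda / 2 = 0.1745810 / 2 = 0.08729 m

0.08729 m


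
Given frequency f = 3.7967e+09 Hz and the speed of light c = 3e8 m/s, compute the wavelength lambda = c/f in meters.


lambda = c / f = 3.0000e+08 / 3.7967e+09 = 0.07902 m

0.07902 m


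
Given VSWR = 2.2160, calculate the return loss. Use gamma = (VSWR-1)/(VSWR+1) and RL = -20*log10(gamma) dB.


gamma = (2.2160 - 1) / (2.2160 + 1) = 0.3781095
RL = -20 * log10(0.3781095) = 8.448 dB

8.448 dB


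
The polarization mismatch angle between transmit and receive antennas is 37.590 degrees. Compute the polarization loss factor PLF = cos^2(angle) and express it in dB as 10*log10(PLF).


PLF_linear = cos^2(37.590 deg) = 0.6278916
PLF_dB = 10 * log10(0.6278916) = -2.021 dB

-2.021 dB


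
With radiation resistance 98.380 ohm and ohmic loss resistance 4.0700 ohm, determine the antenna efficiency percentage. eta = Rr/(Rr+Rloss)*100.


eta = 98.380 / (98.380 + 4.0700) * 100 = 96.03%

96.03%


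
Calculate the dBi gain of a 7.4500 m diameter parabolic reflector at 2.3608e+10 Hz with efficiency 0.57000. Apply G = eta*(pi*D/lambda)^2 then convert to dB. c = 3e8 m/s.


lambda = c / f = 3.0000e+08 / 2.3608e+10 = 0.01270756 m
G_linear = 0.57000 * (pi * 7.4500 / 0.01270756)^2 = 1.933583e+06
G_dBi = 10 * log10(1.933583e+06) = 62.86 dBi

62.86 dBi


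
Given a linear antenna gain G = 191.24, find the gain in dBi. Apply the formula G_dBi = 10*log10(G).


G_dBi = 10 * log10(191.24) = 22.82 dBi

22.82 dBi


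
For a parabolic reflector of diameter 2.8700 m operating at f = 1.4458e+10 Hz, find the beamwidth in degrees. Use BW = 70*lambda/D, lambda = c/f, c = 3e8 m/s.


lambda = c / f = 3.0000e+08 / 1.4458e+10 = 0.02074976 m
BW = 70 * 0.02074976 / 2.8700 = 0.5061 deg

0.5061 deg


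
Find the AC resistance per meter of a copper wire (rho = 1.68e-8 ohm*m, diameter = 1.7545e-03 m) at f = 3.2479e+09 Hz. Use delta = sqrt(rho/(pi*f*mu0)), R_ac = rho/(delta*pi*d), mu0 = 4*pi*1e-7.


delta = sqrt(1.68e-8 / (pi * 3.2479e+09 * 4*pi*1e-7)) = 1.144652e-06 m
R_ac = 1.68e-8 / (1.144652e-06 * pi * 1.7545e-03) = 2.663 ohm/m

2.663 ohm/m


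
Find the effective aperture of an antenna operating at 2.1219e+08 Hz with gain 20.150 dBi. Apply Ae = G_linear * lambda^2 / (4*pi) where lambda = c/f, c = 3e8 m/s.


lambda = c / f = 3.0000e+08 / 2.1219e+08 = 1.413827 m
G_linear = 10^(20.150/10) = 103.5142
Ae = G_linear * lambda^2 / (4*pi) = 103.5142 * 1.413827^2 / (4*pi) = 16.47 m^2

16.47 m^2


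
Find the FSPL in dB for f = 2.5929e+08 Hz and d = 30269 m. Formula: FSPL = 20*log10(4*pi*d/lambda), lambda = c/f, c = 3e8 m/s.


lambda = c / f = 3.0000e+08 / 2.5929e+08 = 1.157006 m
FSPL = 20 * log10(4*pi*30269/1.157006) = 110.3 dB

110.3 dB


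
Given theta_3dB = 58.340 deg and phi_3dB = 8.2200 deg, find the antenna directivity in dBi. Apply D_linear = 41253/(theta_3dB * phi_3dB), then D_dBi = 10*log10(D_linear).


D_linear = 41253 / (58.340 * 8.2200) = 86.02354
D_dBi = 10 * log10(86.02354) = 19.35 dBi

19.35 dBi


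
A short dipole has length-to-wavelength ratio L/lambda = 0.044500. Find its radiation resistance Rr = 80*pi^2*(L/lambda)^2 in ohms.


Rr = 80 * pi^2 * (0.044500)^2 = 80 * 9.869604 * 1.980250e-03 = 1.564 ohm

1.564 ohm


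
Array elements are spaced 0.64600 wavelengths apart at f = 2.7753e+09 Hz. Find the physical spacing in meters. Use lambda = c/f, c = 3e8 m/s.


lambda = c / f = 3.0000e+08 / 2.7753e+09 = 0.1080964 m
d = 0.64600 * 0.1080964 = 0.06983 m

0.06983 m


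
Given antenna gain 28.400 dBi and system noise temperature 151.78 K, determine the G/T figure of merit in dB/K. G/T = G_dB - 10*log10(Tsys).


G/T = 28.400 - 10*log10(151.78) = 28.400 - 21.81215 = 6.588 dB/K

6.588 dB/K


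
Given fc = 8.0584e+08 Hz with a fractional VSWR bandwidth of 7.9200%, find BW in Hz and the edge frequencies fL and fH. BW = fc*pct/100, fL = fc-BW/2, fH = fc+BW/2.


BW = 8.0584e+08 * 7.9200/100 = 6.382253e+07 Hz
fL = 8.0584e+08 - 6.382253e+07/2 = 7.739e+08 Hz
fH = 8.0584e+08 + 6.382253e+07/2 = 8.378e+08 Hz

BW=6.382e+07 Hz, fL=7.739e+08 Hz, fH=8.378e+08 Hz


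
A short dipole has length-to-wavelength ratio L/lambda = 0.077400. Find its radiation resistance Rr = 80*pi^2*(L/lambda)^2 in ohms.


Rr = 80 * pi^2 * (0.077400)^2 = 80 * 9.869604 * 5.990760e-03 = 4.730 ohm

4.730 ohm


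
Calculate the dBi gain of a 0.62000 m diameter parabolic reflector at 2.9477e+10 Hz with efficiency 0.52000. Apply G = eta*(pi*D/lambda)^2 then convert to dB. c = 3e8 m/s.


lambda = c / f = 3.0000e+08 / 2.9477e+10 = 0.01017743 m
G_linear = 0.52000 * (pi * 0.62000 / 0.01017743)^2 = 19046.28
G_dBi = 10 * log10(19046.28) = 42.80 dBi

42.80 dBi


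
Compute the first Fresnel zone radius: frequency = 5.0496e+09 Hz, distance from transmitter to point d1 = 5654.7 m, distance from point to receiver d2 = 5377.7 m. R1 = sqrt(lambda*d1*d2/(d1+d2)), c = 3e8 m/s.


lambda = c / f = 3.0000e+08 / 5.0496e+09 = 0.05941065 m
R1 = sqrt(0.05941065 * 5654.7 * 5377.7 / (5654.7 + 5377.7)) = 12.80 m

12.80 m


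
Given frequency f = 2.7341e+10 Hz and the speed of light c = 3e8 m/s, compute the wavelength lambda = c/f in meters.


lambda = c / f = 3.0000e+08 / 2.7341e+10 = 0.01097 m

0.01097 m


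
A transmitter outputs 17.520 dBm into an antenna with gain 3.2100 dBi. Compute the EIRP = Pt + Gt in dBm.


EIRP = Pt + Gt = 17.520 + 3.2100 = 20.73 dBm

20.73 dBm


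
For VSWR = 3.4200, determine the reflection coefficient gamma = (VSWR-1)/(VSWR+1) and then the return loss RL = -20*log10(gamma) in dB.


gamma = (3.4200 - 1) / (3.4200 + 1) = 0.5475113
RL = -20 * log10(0.5475113) = 5.232 dB

5.232 dB


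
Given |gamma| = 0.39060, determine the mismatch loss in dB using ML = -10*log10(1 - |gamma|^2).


ML = -10 * log10(1 - 0.39060^2) = -10 * log10(0.84743164) = 0.7190 dB

0.7190 dB


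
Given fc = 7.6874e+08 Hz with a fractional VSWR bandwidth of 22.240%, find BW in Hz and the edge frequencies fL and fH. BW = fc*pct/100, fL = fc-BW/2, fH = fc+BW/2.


BW = 7.6874e+08 * 22.240/100 = 1.709678e+08 Hz
fL = 7.6874e+08 - 1.709678e+08/2 = 6.833e+08 Hz
fH = 7.6874e+08 + 1.709678e+08/2 = 8.542e+08 Hz

BW=1.710e+08 Hz, fL=6.833e+08 Hz, fH=8.542e+08 Hz


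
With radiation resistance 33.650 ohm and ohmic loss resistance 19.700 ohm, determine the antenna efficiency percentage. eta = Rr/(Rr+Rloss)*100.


eta = 33.650 / (33.650 + 19.700) * 100 = 63.07%

63.07%


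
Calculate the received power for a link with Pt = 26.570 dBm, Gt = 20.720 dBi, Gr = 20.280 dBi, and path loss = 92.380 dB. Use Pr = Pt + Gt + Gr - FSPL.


Pr = 26.570 + 20.720 + 20.280 - 92.380 = -24.81 dBm

-24.81 dBm


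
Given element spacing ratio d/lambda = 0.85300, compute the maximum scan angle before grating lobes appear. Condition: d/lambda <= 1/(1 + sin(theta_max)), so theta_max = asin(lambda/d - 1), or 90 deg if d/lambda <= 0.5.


lambda/d - 1 = 1/0.85300 - 1 = 0.1723329
theta_max = asin(0.1723329) = 9.923 deg

9.923 deg


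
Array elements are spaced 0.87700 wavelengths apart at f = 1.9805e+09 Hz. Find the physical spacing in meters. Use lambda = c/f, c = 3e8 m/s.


lambda = c / f = 3.0000e+08 / 1.9805e+09 = 0.1514769 m
d = 0.87700 * 0.1514769 = 0.1328 m

0.1328 m


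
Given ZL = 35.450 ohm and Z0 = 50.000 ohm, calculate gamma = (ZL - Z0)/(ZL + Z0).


gamma = (35.450 - 50.000) / (35.450 + 50.000) = -0.1703

-0.1703


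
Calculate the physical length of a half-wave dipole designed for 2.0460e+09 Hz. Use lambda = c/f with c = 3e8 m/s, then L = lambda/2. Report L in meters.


lambda = c / f = 3.0000e+08 / 2.0460e+09 = 0.1466276 m
L = lambda / 2 = 0.1466276 / 2 = 0.07331 m

0.07331 m


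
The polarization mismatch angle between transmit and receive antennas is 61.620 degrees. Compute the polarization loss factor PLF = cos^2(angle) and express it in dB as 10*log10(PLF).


PLF_linear = cos^2(61.620 deg) = 0.2259264
PLF_dB = 10 * log10(0.2259264) = -6.460 dB

-6.460 dB


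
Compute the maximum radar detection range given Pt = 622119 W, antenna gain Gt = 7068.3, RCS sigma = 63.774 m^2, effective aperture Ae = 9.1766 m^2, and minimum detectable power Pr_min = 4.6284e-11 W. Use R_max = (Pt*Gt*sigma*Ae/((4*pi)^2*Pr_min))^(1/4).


R^4 = 622119*7068.3*63.774*9.1766 / ((4*pi)^2 * 4.6284e-11) = 3.520978e+20
R_max = 3.520978e+20^0.25 = 136983 m

136983 m


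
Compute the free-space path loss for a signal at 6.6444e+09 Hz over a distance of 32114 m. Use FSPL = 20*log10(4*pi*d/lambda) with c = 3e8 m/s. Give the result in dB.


lambda = c / f = 3.0000e+08 / 6.6444e+09 = 0.04515080 m
FSPL = 20 * log10(4*pi*32114/0.04515080) = 139.0 dB

139.0 dB


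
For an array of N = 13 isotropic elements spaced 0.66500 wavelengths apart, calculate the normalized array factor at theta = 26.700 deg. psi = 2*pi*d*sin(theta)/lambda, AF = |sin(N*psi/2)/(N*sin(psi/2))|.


psi = 2*pi*0.66500*sin(26.700 deg) = 1.877398 rad
AF = |sin(13*1.877398/2) / (13*sin(1.877398/2))| = 0.03388

0.03388


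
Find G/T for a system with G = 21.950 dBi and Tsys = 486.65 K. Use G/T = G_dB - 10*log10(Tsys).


G/T = 21.950 - 10*log10(486.65) = 21.950 - 26.87217 = -4.922 dB/K

-4.922 dB/K


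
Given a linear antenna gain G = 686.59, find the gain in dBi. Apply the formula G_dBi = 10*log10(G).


G_dBi = 10 * log10(686.59) = 28.37 dBi

28.37 dBi


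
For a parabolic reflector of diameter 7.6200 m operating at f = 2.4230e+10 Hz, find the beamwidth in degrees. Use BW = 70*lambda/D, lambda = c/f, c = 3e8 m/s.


lambda = c / f = 3.0000e+08 / 2.4230e+10 = 0.01238135 m
BW = 70 * 0.01238135 / 7.6200 = 0.1137 deg

0.1137 deg


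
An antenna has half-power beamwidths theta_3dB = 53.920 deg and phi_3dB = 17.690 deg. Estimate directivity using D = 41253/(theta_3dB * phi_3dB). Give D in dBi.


D_linear = 41253 / (53.920 * 17.690) = 43.24917
D_dBi = 10 * log10(43.24917) = 16.36 dBi

16.36 dBi


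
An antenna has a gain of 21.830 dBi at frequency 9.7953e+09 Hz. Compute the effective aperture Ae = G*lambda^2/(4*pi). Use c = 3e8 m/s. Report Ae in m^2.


lambda = c / f = 3.0000e+08 / 9.7953e+09 = 0.03062693 m
G_linear = 10^(21.830/10) = 152.4053
Ae = G_linear * lambda^2 / (4*pi) = 152.4053 * 0.03062693^2 / (4*pi) = 0.01138 m^2

0.01138 m^2


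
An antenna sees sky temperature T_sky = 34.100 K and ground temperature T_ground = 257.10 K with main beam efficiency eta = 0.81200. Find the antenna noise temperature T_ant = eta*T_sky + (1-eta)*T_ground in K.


T_ant = 0.81200 * 34.100 + (1 - 0.81200) * 257.10 = 76.02 K

76.02 K


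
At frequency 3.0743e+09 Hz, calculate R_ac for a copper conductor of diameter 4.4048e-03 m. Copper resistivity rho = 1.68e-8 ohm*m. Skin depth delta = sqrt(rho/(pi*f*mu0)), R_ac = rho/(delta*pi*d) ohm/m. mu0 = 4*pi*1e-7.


delta = sqrt(1.68e-8 / (pi * 3.0743e+09 * 4*pi*1e-7)) = 1.176526e-06 m
R_ac = 1.68e-8 / (1.176526e-06 * pi * 4.4048e-03) = 1.032 ohm/m

1.032 ohm/m


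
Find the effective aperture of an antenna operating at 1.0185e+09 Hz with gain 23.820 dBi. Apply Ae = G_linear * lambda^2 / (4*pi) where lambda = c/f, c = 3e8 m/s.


lambda = c / f = 3.0000e+08 / 1.0185e+09 = 0.2945508 m
G_linear = 10^(23.820/10) = 240.9905
Ae = G_linear * lambda^2 / (4*pi) = 240.9905 * 0.2945508^2 / (4*pi) = 1.664 m^2

1.664 m^2


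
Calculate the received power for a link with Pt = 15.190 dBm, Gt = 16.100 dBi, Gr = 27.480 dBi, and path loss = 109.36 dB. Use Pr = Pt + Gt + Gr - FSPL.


Pr = 15.190 + 16.100 + 27.480 - 109.36 = -50.59 dBm

-50.59 dBm


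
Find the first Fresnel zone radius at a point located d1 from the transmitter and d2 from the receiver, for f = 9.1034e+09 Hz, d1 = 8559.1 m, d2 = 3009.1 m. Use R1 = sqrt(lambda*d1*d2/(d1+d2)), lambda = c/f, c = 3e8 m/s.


lambda = c / f = 3.0000e+08 / 9.1034e+09 = 0.03295472 m
R1 = sqrt(0.03295472 * 8559.1 * 3009.1 / (8559.1 + 3009.1)) = 8.566 m

8.566 m


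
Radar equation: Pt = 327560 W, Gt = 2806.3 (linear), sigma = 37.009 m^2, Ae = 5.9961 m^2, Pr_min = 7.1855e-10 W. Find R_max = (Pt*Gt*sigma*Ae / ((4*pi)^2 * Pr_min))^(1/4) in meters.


R^4 = 327560*2806.3*37.009*5.9961 / ((4*pi)^2 * 7.1855e-10) = 1.797730e+18
R_max = 1.797730e+18^0.25 = 36617 m

36617 m


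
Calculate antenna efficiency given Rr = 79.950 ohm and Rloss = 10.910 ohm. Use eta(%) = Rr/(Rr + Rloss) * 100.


eta = 79.950 / (79.950 + 10.910) * 100 = 87.99%

87.99%


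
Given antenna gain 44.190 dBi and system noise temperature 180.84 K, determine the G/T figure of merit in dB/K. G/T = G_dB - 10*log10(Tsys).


G/T = 44.190 - 10*log10(180.84) = 44.190 - 22.57294 = 21.62 dB/K

21.62 dB/K


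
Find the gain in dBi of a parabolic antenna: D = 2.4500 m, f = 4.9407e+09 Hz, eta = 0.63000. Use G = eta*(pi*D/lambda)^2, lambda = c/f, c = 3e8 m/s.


lambda = c / f = 3.0000e+08 / 4.9407e+09 = 0.06072014 m
G_linear = 0.63000 * (pi * 2.4500 / 0.06072014)^2 = 10122.95
G_dBi = 10 * log10(10122.95) = 40.05 dBi

40.05 dBi


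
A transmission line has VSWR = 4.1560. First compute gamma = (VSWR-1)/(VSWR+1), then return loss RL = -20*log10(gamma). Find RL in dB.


gamma = (4.1560 - 1) / (4.1560 + 1) = 0.6121024
RL = -20 * log10(0.6121024) = 4.264 dB

4.264 dB


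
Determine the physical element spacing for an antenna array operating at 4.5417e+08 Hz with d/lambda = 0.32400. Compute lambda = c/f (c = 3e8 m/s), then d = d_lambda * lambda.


lambda = c / f = 3.0000e+08 / 4.5417e+08 = 0.6605456 m
d = 0.32400 * 0.6605456 = 0.2140 m

0.2140 m


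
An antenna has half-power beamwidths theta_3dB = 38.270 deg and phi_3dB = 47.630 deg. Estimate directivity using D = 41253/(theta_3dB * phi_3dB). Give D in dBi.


D_linear = 41253 / (38.270 * 47.630) = 22.63166
D_dBi = 10 * log10(22.63166) = 13.55 dBi

13.55 dBi


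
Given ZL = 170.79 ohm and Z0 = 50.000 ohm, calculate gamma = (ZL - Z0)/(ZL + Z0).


gamma = (170.79 - 50.000) / (170.79 + 50.000) = 0.5471

0.5471


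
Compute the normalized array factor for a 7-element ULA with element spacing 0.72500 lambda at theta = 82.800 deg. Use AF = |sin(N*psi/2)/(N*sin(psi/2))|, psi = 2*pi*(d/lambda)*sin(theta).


psi = 2*pi*0.72500*sin(82.800 deg) = 4.519389 rad
AF = |sin(7*4.519389/2) / (7*sin(4.519389/2))| = 0.02030

0.02030


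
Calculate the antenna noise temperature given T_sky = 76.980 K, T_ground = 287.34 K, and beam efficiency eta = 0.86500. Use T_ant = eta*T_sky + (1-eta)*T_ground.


T_ant = 0.86500 * 76.980 + (1 - 0.86500) * 287.34 = 105.4 K

105.4 K


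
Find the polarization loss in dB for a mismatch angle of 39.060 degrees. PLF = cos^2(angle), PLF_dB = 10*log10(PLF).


PLF_linear = cos^2(39.060 deg) = 0.6029313
PLF_dB = 10 * log10(0.6029313) = -2.197 dB

-2.197 dB


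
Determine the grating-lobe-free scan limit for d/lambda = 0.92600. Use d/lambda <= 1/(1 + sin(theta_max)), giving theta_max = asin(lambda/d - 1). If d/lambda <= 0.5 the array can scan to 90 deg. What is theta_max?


lambda/d - 1 = 1/0.92600 - 1 = 0.07991361
theta_max = asin(0.07991361) = 4.584 deg

4.584 deg


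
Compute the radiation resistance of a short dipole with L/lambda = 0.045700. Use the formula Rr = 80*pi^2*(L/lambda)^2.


Rr = 80 * pi^2 * (0.045700)^2 = 80 * 9.869604 * 2.088490e-03 = 1.649 ohm

1.649 ohm


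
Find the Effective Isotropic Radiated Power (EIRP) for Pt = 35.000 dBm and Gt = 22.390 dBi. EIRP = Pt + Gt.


EIRP = Pt + Gt = 35.000 + 22.390 = 57.39 dBm

57.39 dBm


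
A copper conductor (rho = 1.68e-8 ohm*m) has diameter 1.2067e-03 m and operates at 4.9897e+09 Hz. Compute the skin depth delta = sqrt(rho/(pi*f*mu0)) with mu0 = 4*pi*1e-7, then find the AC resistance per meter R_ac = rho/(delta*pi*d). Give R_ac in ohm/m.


delta = sqrt(1.68e-8 / (pi * 4.9897e+09 * 4*pi*1e-7)) = 9.235014e-07 m
R_ac = 1.68e-8 / (9.235014e-07 * pi * 1.2067e-03) = 4.799 ohm/m

4.799 ohm/m


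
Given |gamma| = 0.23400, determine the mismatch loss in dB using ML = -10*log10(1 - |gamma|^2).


ML = -10 * log10(1 - 0.23400^2) = -10 * log10(0.945244) = 0.2446 dB

0.2446 dB


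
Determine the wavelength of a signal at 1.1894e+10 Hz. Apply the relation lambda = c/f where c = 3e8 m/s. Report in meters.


lambda = c / f = 3.0000e+08 / 1.1894e+10 = 0.02522 m

0.02522 m


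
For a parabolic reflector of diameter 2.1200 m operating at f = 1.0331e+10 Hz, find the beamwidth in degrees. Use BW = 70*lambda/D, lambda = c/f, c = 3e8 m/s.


lambda = c / f = 3.0000e+08 / 1.0331e+10 = 0.02903882 m
BW = 70 * 0.02903882 / 2.1200 = 0.9588 deg

0.9588 deg
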